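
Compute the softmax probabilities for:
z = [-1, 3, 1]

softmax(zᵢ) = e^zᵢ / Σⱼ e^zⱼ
p = [0.0159, 0.8668, 0.1173]

exp(z) = [0.3679, 20.09, 2.718]
Sum = 23.17
p = [0.0159, 0.8668, 0.1173]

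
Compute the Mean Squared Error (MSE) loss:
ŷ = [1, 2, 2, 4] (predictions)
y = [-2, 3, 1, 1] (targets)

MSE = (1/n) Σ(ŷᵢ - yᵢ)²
MSE = 5

MSE = (1/4)((1--2)² + (2-3)² + (2-1)² + (4-1)²) = (1/4)(9 + 1 + 1 + 9) = 5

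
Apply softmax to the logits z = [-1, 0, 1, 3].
p = [0.0152, 0.0414, 0.1125, 0.831]

exp(z) = [0.3679, 1, 2.718, 20.09]
Sum = 24.17
p = [0.0152, 0.0414, 0.1125, 0.831]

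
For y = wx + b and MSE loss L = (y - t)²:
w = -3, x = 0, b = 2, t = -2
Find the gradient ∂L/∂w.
∂L/∂w = 0

y = wx + b = (-3)(0) + 2 = 2
∂L/∂y = 2(y - t) = 2(2 - -2) = 8
∂y/∂w = x = 0
∂L/∂w = ∂L/∂y · ∂y/∂w = 8 × 0 = 0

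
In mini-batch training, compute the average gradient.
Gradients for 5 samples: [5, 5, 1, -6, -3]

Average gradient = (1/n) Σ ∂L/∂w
Average gradient = 0.4

Average = (1/5)(5 + 5 + 1 + -6 + -3) = 2/5 = 0.4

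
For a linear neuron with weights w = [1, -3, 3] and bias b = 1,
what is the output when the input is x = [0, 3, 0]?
y = -8

y = (1)(0) + (-3)(3) + (3)(0) + 1 = -8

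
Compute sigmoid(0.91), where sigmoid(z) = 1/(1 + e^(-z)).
0.713

sigmoid(0.91) = 1/(1 + e^(-0.91)) = 1/(1 + 0.4025) = 0.713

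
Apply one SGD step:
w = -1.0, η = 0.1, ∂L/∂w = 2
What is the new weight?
w_new = -1.2

w_new = w - η·∂L/∂w = -1.0 - 0.1×(2) = -1.0 - (0.2) = -1.2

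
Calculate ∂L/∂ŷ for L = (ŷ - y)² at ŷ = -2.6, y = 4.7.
∂L/∂ŷ = -14.6

∂L/∂ŷ = 2(ŷ - y) = 2(-2.6 - 4.7) = 2(-7.3) = -14.6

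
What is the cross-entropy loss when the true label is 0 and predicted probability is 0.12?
L = 0.1278

L = -0·log(0.12) - 1·log(0.88) = -log(0.88) = 0.1278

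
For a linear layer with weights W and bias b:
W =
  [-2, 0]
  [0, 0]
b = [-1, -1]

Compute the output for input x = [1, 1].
y = [-3, -1]

Wx = [-2×1 + 0×1, 0×1 + 0×1]
   = [-2, 0]
y = Wx + b = [-2 + -1, 0 + -1] = [-3, -1]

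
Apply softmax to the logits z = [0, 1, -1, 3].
p = [0.0414, 0.1125, 0.0152, 0.831]

exp(z) = [1, 2.718, 0.3679, 20.09]
Sum = 24.17
p = [0.0414, 0.1125, 0.0152, 0.831]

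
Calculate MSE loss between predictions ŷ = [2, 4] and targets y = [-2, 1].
MSE = 12.5

MSE = (1/2)((2--2)² + (4-1)²) = (1/2)(16 + 9) = 12.5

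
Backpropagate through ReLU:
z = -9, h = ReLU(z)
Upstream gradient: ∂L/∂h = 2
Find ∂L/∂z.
∂L/∂z = 0

h = ReLU(-9) = 0
Since z < 0: ∂h/∂z = 0
∂L/∂z = ∂L/∂h · ∂h/∂z = 2 × 0 = 0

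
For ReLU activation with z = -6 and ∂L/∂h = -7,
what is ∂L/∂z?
∂L/∂z = 0

h = ReLU(-6) = 0
Since z < 0: ∂h/∂z = 0
∂L/∂z = ∂L/∂h · ∂h/∂z = -7 × 0 = 0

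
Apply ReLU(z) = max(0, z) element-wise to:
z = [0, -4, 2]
h = [0, 0, 2]

ReLU applied element-wise: max(0,0)=0, max(0,-4)=0, max(0,2)=2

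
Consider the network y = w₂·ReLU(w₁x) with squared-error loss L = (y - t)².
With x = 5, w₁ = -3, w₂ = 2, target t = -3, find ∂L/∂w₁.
∂L/∂w₁ = 0

Forward pass:
z = w₁x = -3×5 = -15
h = ReLU(-15) = 0
y = w₂h = 2×0 = 0

Backward pass:
∂L/∂y = 2(y - t) = 2(0 - -3) = 6
∂y/∂h = w₂ = 2
∂h/∂z = 0 (ReLU derivative)
∂z/∂w₁ = x = 5

∂L/∂w₁ = 6 × 2 × 0 × 5 = 0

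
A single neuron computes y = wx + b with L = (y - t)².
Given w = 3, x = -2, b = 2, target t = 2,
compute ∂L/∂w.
∂L/∂w = 24

y = wx + b = (3)(-2) + 2 = -4
∂L/∂y = 2(y - t) = 2(-4 - 2) = -12
∂y/∂w = x = -2
∂L/∂w = ∂L/∂y · ∂y/∂w = -12 × -2 = 24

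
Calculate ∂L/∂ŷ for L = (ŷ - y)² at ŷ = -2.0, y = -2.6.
∂L/∂ŷ = 1.2

∂L/∂ŷ = 2(ŷ - y) = 2(-2.0 - -2.6) = 2(0.6) = 1.2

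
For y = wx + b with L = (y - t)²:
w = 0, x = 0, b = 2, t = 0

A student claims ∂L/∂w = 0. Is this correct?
Correct

y = (0)(0) + 2 = 2
∂L/∂y = 2(y - t) = 2(2 - 0) = 4
∂y/∂w = x = 0
∂L/∂w = 4 × 0 = 0

Claimed value: 0
Correct: The correct gradient is 0.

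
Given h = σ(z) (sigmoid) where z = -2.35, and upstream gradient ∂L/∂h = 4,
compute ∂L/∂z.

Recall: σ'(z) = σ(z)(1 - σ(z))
∂L/∂z = 0.3179

σ(-2.35) = 0.08707
σ'(-2.35) = σ(-2.35)(1 - σ(-2.35)) = 0.08707 × 0.9129 = 0.07949
∂L/∂z = ∂L/∂h · σ'(z) = 4 × 0.07949 = 0.3179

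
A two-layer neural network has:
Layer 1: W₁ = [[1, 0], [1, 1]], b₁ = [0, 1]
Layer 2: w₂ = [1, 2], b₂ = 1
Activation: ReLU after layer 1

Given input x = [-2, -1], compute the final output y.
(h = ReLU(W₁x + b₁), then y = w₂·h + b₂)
y = 1

Layer 1 pre-activation: z₁ = [-2, -2]
After ReLU: h = [0, 0]
Layer 2 output: y = 1×0 + 2×0 + 1 = 1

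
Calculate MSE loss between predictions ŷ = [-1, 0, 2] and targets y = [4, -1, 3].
MSE = 9

MSE = (1/3)((-1-4)² + (0--1)² + (2-3)²) = (1/3)(25 + 1 + 1) = 9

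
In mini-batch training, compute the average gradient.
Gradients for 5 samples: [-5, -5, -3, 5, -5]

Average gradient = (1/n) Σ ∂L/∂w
Average gradient = -2.6

Average = (1/5)(-5 + -5 + -3 + 5 + -5) = -13/5 = -2.6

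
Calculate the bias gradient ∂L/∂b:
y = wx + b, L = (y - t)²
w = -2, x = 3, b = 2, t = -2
∂L/∂b = -4

y = wx + b = (-2)(3) + 2 = -4
∂L/∂y = 2(y - t) = 2(-4 - -2) = -4
∂y/∂b = 1
∂L/∂b = ∂L/∂y · ∂y/∂b = -4 × 1 = -4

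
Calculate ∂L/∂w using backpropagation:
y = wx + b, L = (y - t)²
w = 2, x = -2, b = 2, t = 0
∂L/∂w = 8

y = wx + b = (2)(-2) + 2 = -2
∂L/∂y = 2(y - t) = 2(-2 - 0) = -4
∂y/∂w = x = -2
∂L/∂w = ∂L/∂y · ∂y/∂w = -4 × -2 = 8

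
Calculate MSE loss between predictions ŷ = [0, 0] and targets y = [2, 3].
MSE = 6.5

MSE = (1/2)((0-2)² + (0-3)²) = (1/2)(4 + 9) = 6.5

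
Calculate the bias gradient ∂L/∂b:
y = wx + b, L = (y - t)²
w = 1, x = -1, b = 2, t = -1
∂L/∂b = 4

y = wx + b = (1)(-1) + 2 = 1
∂L/∂y = 2(y - t) = 2(1 - -1) = 4
∂y/∂b = 1
∂L/∂b = ∂L/∂y · ∂y/∂b = 4 × 1 = 4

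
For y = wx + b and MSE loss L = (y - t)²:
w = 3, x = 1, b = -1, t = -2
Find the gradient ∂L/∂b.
∂L/∂b = 8

y = wx + b = (3)(1) + -1 = 2
∂L/∂y = 2(y - t) = 2(2 - -2) = 8
∂y/∂b = 1
∂L/∂b = ∂L/∂y · ∂y/∂b = 8 × 1 = 8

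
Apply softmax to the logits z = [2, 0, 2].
p = [0.4683, 0.0634, 0.4683]

exp(z) = [7.389, 1, 7.389]
Sum = 15.78
p = [0.4683, 0.0634, 0.4683]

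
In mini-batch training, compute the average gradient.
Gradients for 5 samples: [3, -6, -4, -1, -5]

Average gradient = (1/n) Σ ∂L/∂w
Average gradient = -2.6

Average = (1/5)(3 + -6 + -4 + -1 + -5) = -13/5 = -2.6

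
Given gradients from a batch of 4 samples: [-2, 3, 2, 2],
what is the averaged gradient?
Average gradient = 1.25

Average = (1/4)(-2 + 3 + 2 + 2) = 5/4 = 1.25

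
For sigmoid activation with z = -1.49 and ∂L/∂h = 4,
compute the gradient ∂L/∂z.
∂L/∂z = 0.6004

σ(-1.49) = 0.1839
σ'(-1.49) = σ(-1.49)(1 - σ(-1.49)) = 0.1839 × 0.8161 = 0.1501
∂L/∂z = ∂L/∂h · σ'(z) = 4 × 0.1501 = 0.6004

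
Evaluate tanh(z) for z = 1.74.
0.9402

tanh(1.74) = (e^(1.74) - e^(-1.74))/(e^(1.74) + e^(-1.74)) = 0.9402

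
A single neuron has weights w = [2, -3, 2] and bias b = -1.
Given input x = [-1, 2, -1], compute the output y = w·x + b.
y = -11

y = (2)(-1) + (-3)(2) + (2)(-1) + -1 = -11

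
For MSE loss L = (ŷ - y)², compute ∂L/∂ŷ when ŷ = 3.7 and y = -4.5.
∂L/∂ŷ = 16.4

∂L/∂ŷ = 2(ŷ - y) = 2(3.7 - -4.5) = 2(8.2) = 16.4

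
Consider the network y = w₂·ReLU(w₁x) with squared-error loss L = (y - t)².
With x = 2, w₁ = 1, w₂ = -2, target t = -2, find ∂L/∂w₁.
∂L/∂w₁ = 16

Forward pass:
z = w₁x = 1×2 = 2
h = ReLU(2) = 2
y = w₂h = -2×2 = -4

Backward pass:
∂L/∂y = 2(y - t) = 2(-4 - -2) = -4
∂y/∂h = w₂ = -2
∂h/∂z = 1 (ReLU derivative)
∂z/∂w₁ = x = 2

∂L/∂w₁ = -4 × -2 × 1 × 2 = 16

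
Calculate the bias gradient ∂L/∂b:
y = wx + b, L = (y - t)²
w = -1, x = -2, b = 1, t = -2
∂L/∂b = 10

y = wx + b = (-1)(-2) + 1 = 3
∂L/∂y = 2(y - t) = 2(3 - -2) = 10
∂y/∂b = 1
∂L/∂b = ∂L/∂y · ∂y/∂b = 10 × 1 = 10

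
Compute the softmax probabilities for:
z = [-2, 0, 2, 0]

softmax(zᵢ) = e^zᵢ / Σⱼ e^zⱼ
p = [0.0142, 0.105, 0.7758, 0.105]

exp(z) = [0.1353, 1, 7.389, 1]
Sum = 9.524
p = [0.0142, 0.105, 0.7758, 0.105]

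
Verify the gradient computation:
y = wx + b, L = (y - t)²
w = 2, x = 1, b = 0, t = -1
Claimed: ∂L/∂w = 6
Correct

y = (2)(1) + 0 = 2
∂L/∂y = 2(y - t) = 2(2 - -1) = 6
∂y/∂w = x = 1
∂L/∂w = 6 × 1 = 6

Claimed value: 6
Correct: The correct gradient is 6.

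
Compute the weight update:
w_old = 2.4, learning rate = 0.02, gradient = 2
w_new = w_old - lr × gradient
w_new = 2.36

w_new = w - η·∂L/∂w = 2.4 - 0.02×(2) = 2.4 - (0.04) = 2.36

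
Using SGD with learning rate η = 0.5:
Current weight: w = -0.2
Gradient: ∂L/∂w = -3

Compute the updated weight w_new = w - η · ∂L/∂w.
w_new = 1.3

w_new = w - η·∂L/∂w = -0.2 - 0.5×(-3) = -0.2 - (-1.5) = 1.3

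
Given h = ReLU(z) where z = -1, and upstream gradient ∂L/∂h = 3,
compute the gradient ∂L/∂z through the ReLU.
∂L/∂z = 0

h = ReLU(-1) = 0
Since z < 0: ∂h/∂z = 0
∂L/∂z = ∂L/∂h · ∂h/∂z = 3 × 0 = 0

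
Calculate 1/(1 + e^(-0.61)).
0.6479

sigmoid(0.61) = 1/(1 + e^(-0.61)) = 1/(1 + 0.5434) = 0.6479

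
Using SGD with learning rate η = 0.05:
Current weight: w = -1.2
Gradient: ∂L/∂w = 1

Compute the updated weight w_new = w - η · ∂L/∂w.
w_new = -1.25

w_new = w - η·∂L/∂w = -1.2 - 0.05×(1) = -1.2 - (0.05) = -1.25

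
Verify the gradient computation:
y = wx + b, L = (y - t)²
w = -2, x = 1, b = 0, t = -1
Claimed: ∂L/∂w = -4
Incorrect

y = (-2)(1) + 0 = -2
∂L/∂y = 2(y - t) = 2(-2 - -1) = -2
∂y/∂w = x = 1
∂L/∂w = -2 × 1 = -2

Claimed value: -4
Incorrect: The correct gradient is -2.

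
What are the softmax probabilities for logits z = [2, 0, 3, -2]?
p = [0.2583, 0.035, 0.702, 0.0047]

exp(z) = [7.389, 1, 20.09, 0.1353]
Sum = 28.61
p = [0.2583, 0.035, 0.702, 0.0047]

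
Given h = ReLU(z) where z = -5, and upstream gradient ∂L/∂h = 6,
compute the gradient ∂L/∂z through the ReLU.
∂L/∂z = 0

h = ReLU(-5) = 0
Since z < 0: ∂h/∂z = 0
∂L/∂z = ∂L/∂h · ∂h/∂z = 6 × 0 = 0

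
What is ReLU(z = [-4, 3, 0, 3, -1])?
h = [0, 3, 0, 3, 0]

ReLU applied element-wise: max(0,-4)=0, max(0,3)=3, max(0,0)=0, max(0,3)=3, max(0,-1)=0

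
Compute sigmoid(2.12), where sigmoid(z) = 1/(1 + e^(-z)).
0.8928

sigmoid(2.12) = 1/(1 + e^(-2.12)) = 1/(1 + 0.12) = 0.8928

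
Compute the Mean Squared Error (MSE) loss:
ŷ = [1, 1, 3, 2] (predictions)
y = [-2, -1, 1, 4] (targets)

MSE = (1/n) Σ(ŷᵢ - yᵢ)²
MSE = 5.25

MSE = (1/4)((1--2)² + (1--1)² + (3-1)² + (2-4)²) = (1/4)(9 + 4 + 4 + 4) = 5.25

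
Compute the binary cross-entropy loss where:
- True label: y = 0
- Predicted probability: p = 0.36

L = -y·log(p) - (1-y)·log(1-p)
L = 0.4463

L = -0·log(0.36) - 1·log(0.64) = -log(0.64) = 0.4463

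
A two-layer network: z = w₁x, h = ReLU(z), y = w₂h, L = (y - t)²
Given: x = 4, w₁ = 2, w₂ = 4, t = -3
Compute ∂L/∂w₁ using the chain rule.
∂L/∂w₁ = 1120

Forward pass:
z = w₁x = 2×4 = 8
h = ReLU(8) = 8
y = w₂h = 4×8 = 32

Backward pass:
∂L/∂y = 2(y - t) = 2(32 - -3) = 70
∂y/∂h = w₂ = 4
∂h/∂z = 1 (ReLU derivative)
∂z/∂w₁ = x = 4

∂L/∂w₁ = 70 × 4 × 1 × 4 = 1120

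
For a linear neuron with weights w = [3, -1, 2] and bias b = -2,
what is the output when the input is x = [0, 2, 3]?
y = 2

y = (3)(0) + (-1)(2) + (2)(3) + -2 = 2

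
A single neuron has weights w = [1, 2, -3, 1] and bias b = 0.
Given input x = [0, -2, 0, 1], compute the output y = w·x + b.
y = -3

y = (1)(0) + (2)(-2) + (-3)(0) + (1)(1) + 0 = -3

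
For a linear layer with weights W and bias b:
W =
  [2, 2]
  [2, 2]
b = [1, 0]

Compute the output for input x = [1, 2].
y = [7, 6]

Wx = [2×1 + 2×2, 2×1 + 2×2]
   = [6, 6]
y = Wx + b = [6 + 1, 6 + 0] = [7, 6]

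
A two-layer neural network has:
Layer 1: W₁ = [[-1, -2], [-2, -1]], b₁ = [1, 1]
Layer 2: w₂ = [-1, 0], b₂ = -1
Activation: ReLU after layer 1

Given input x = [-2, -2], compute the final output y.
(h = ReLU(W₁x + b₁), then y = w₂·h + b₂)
y = -8

Layer 1 pre-activation: z₁ = [7, 7]
After ReLU: h = [7, 7]
Layer 2 output: y = -1×7 + 0×7 + -1 = -8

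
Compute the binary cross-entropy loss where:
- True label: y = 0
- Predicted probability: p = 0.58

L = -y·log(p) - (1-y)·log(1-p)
L = 0.8675

L = -0·log(0.58) - 1·log(0.42) = -log(0.42) = 0.8675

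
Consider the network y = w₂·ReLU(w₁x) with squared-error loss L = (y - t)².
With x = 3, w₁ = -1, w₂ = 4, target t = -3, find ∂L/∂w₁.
∂L/∂w₁ = 0

Forward pass:
z = w₁x = -1×3 = -3
h = ReLU(-3) = 0
y = w₂h = 4×0 = 0

Backward pass:
∂L/∂y = 2(y - t) = 2(0 - -3) = 6
∂y/∂h = w₂ = 4
∂h/∂z = 0 (ReLU derivative)
∂z/∂w₁ = x = 3

∂L/∂w₁ = 6 × 4 × 0 × 3 = 0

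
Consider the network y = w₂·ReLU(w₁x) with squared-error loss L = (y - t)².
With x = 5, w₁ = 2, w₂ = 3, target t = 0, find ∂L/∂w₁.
∂L/∂w₁ = 900

Forward pass:
z = w₁x = 2×5 = 10
h = ReLU(10) = 10
y = w₂h = 3×10 = 30

Backward pass:
∂L/∂y = 2(y - t) = 2(30 - 0) = 60
∂y/∂h = w₂ = 3
∂h/∂z = 1 (ReLU derivative)
∂z/∂w₁ = x = 5

∂L/∂w₁ = 60 × 3 × 1 × 5 = 900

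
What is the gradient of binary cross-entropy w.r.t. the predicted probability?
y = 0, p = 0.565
∂L/∂p = 2.299

∂L/∂p = -y/p + (1-y)/(1-p) = 0 + 1/0.435 = 2.299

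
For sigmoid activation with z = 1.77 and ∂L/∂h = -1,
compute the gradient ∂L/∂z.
∂L/∂z = -0.1244

σ(1.77) = 0.8545
σ'(1.77) = σ(1.77)(1 - σ(1.77)) = 0.8545 × 0.1455 = 0.1244
∂L/∂z = ∂L/∂h · σ'(z) = -1 × 0.1244 = -0.1244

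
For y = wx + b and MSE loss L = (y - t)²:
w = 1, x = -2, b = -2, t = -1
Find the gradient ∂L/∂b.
∂L/∂b = -6

y = wx + b = (1)(-2) + -2 = -4
∂L/∂y = 2(y - t) = 2(-4 - -1) = -6
∂y/∂b = 1
∂L/∂b = ∂L/∂y · ∂y/∂b = -6 × 1 = -6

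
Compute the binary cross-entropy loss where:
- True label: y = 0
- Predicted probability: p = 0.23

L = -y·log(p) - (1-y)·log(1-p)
L = 0.2614

L = -0·log(0.23) - 1·log(0.77) = -log(0.77) = 0.2614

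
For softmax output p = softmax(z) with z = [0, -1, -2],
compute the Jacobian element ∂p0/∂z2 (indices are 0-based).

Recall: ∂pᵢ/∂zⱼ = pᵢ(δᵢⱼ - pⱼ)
∂p0/∂z2 = -0.05989

p = softmax(z) = [0.6652, 0.2447, 0.09003]
p0 = 0.6652, p2 = 0.09003

∂p0/∂z2 = -p0 × p2 = -0.6652 × 0.09003 = -0.05989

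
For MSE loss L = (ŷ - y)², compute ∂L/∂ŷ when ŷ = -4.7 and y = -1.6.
∂L/∂ŷ = -6.2

∂L/∂ŷ = 2(ŷ - y) = 2(-4.7 - -1.6) = 2(-3.1) = -6.2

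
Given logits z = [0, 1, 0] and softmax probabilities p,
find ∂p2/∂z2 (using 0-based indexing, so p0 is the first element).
∂p2/∂z2 = 0.167

p = softmax(z) = [0.2119, 0.5761, 0.2119]
p2 = 0.2119

∂p2/∂z2 = p2(1 - p2) = 0.2119 × (1 - 0.2119) = 0.167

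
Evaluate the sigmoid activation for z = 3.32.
0.9651

sigmoid(3.32) = 1/(1 + e^(-3.32)) = 1/(1 + 0.03615) = 0.9651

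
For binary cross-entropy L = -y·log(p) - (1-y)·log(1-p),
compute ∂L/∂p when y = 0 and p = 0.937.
∂L/∂p = 15.87

∂L/∂p = -y/p + (1-y)/(1-p) = 0 + 1/0.063 = 15.87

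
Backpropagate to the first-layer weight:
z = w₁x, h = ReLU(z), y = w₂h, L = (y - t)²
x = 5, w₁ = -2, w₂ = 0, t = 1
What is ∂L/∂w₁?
∂L/∂w₁ = 0

Forward pass:
z = w₁x = -2×5 = -10
h = ReLU(-10) = 0
y = w₂h = 0×0 = 0

Backward pass:
∂L/∂y = 2(y - t) = 2(0 - 1) = -2
∂y/∂h = w₂ = 0
∂h/∂z = 0 (ReLU derivative)
∂z/∂w₁ = x = 5

∂L/∂w₁ = -2 × 0 × 0 × 5 = 0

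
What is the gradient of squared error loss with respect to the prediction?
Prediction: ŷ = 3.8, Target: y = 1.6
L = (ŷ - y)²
∂L/∂ŷ = 4.4

∂L/∂ŷ = 2(ŷ - y) = 2(3.8 - 1.6) = 2(2.2) = 4.4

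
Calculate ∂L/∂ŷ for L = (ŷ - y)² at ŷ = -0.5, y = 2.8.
∂L/∂ŷ = -6.6

∂L/∂ŷ = 2(ŷ - y) = 2(-0.5 - 2.8) = 2(-3.3) = -6.6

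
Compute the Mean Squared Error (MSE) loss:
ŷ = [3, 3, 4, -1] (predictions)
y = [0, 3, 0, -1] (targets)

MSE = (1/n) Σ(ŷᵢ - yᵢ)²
MSE = 6.25

MSE = (1/4)((3-0)² + (3-3)² + (4-0)² + (-1--1)²) = (1/4)(9 + 0 + 16 + 0) = 6.25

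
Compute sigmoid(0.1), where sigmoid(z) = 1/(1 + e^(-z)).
0.525

sigmoid(0.1) = 1/(1 + e^(-0.1)) = 1/(1 + 0.9048) = 0.525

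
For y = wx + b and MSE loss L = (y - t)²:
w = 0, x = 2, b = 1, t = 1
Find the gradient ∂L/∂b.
∂L/∂b = 0

y = wx + b = (0)(2) + 1 = 1
∂L/∂y = 2(y - t) = 2(1 - 1) = 0
∂y/∂b = 1
∂L/∂b = ∂L/∂y · ∂y/∂b = 0 × 1 = 0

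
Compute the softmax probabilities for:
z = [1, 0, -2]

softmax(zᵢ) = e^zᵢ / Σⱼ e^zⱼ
p = [0.7054, 0.2595, 0.0351]

exp(z) = [2.718, 1, 0.1353]
Sum = 3.854
p = [0.7054, 0.2595, 0.0351]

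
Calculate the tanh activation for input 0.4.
0.3799

tanh(0.4) = (e^(0.4) - e^(-0.4))/(e^(0.4) + e^(-0.4)) = 0.3799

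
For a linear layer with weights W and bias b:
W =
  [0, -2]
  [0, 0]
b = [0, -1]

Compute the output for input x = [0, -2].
y = [4, -1]

Wx = [0×0 + -2×-2, 0×0 + 0×-2]
   = [4, 0]
y = Wx + b = [4 + 0, 0 + -1] = [4, -1]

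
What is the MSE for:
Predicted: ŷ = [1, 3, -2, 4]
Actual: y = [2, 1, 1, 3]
MSE = 3.75

MSE = (1/4)((1-2)² + (3-1)² + (-2-1)² + (4-3)²) = (1/4)(1 + 4 + 9 + 1) = 3.75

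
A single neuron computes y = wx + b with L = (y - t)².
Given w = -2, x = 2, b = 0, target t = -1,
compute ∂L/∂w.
∂L/∂w = -12

y = wx + b = (-2)(2) + 0 = -4
∂L/∂y = 2(y - t) = 2(-4 - -1) = -6
∂y/∂w = x = 2
∂L/∂w = ∂L/∂y · ∂y/∂w = -6 × 2 = -12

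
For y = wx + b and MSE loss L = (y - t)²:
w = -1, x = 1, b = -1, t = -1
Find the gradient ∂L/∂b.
∂L/∂b = -2

y = wx + b = (-1)(1) + -1 = -2
∂L/∂y = 2(y - t) = 2(-2 - -1) = -2
∂y/∂b = 1
∂L/∂b = ∂L/∂y · ∂y/∂b = -2 × 1 = -2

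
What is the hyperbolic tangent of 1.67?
0.9316

tanh(1.67) = (e^(1.67) - e^(-1.67))/(e^(1.67) + e^(-1.67)) = 0.9316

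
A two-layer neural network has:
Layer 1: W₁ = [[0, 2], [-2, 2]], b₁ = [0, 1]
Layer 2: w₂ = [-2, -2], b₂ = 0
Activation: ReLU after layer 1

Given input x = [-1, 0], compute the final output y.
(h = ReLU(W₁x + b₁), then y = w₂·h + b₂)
y = -6

Layer 1 pre-activation: z₁ = [0, 3]
After ReLU: h = [0, 3]
Layer 2 output: y = -2×0 + -2×3 + 0 = -6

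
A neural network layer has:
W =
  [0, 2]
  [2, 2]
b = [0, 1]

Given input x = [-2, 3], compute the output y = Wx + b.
y = [6, 3]

Wx = [0×-2 + 2×3, 2×-2 + 2×3]
   = [6, 2]
y = Wx + b = [6 + 0, 2 + 1] = [6, 3]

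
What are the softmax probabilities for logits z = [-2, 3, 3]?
p = [0.0034, 0.4983, 0.4983]

exp(z) = [0.1353, 20.09, 20.09]
Sum = 40.31
p = [0.0034, 0.4983, 0.4983]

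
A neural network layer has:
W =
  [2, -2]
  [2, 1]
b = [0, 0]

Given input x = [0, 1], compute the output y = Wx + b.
y = [-2, 1]

Wx = [2×0 + -2×1, 2×0 + 1×1]
   = [-2, 1]
y = Wx + b = [-2 + 0, 1 + 0] = [-2, 1]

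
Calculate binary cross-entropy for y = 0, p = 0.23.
L = 0.2614

L = -0·log(0.23) - 1·log(0.77) = -log(0.77) = 0.2614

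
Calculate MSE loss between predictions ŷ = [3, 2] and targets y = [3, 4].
MSE = 2

MSE = (1/2)((3-3)² + (2-4)²) = (1/2)(0 + 4) = 2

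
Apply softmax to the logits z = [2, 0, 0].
p = [0.787, 0.1065, 0.1065]

exp(z) = [7.389, 1, 1]
Sum = 9.389
p = [0.787, 0.1065, 0.1065]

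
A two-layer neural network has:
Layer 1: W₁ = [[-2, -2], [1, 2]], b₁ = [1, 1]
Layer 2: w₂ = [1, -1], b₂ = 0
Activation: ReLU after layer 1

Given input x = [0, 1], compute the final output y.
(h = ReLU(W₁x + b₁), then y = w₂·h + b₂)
y = -3

Layer 1 pre-activation: z₁ = [-1, 3]
After ReLU: h = [0, 3]
Layer 2 output: y = 1×0 + -1×3 + 0 = -3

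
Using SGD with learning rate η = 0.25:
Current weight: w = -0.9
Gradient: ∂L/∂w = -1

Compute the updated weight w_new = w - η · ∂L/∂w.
w_new = -0.65

w_new = w - η·∂L/∂w = -0.9 - 0.25×(-1) = -0.9 - (-0.25) = -0.65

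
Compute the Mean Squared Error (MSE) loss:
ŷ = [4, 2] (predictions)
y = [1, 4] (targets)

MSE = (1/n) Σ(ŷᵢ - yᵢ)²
MSE = 6.5

MSE = (1/2)((4-1)² + (2-4)²) = (1/2)(9 + 4) = 6.5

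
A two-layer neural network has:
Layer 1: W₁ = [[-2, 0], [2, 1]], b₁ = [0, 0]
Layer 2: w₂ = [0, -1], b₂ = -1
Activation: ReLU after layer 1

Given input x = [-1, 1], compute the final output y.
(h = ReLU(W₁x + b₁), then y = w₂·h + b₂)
y = -1

Layer 1 pre-activation: z₁ = [2, -1]
After ReLU: h = [2, 0]
Layer 2 output: y = 0×2 + -1×0 + -1 = -1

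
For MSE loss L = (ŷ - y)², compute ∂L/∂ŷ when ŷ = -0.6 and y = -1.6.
∂L/∂ŷ = 2.0

∂L/∂ŷ = 2(ŷ - y) = 2(-0.6 - -1.6) = 2(1.0) = 2.0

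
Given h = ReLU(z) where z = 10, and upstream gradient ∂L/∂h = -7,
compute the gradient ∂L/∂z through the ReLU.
∂L/∂z = -7

h = ReLU(10) = 10
Since z > 0: ∂h/∂z = 1
∂L/∂z = ∂L/∂h · ∂h/∂z = -7 × 1 = -7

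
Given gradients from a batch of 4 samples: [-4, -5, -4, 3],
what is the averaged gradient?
Average gradient = -2.5

Average = (1/4)(-4 + -5 + -4 + 3) = -10/4 = -2.5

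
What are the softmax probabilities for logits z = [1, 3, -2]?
p = [0.1185, 0.8756, 0.0059]

exp(z) = [2.718, 20.09, 0.1353]
Sum = 22.94
p = [0.1185, 0.8756, 0.0059]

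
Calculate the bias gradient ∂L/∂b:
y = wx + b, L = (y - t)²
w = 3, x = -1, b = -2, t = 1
∂L/∂b = -12

y = wx + b = (3)(-1) + -2 = -5
∂L/∂y = 2(y - t) = 2(-5 - 1) = -12
∂y/∂b = 1
∂L/∂b = ∂L/∂y · ∂y/∂b = -12 × 1 = -12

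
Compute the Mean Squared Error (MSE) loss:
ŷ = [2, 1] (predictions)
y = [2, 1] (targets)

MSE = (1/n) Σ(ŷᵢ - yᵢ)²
MSE = 0

MSE = (1/2)((2-2)² + (1-1)²) = (1/2)(0 + 0) = 0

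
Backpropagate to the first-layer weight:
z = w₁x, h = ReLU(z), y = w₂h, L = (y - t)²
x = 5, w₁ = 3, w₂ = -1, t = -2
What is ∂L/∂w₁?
∂L/∂w₁ = 130

Forward pass:
z = w₁x = 3×5 = 15
h = ReLU(15) = 15
y = w₂h = -1×15 = -15

Backward pass:
∂L/∂y = 2(y - t) = 2(-15 - -2) = -26
∂y/∂h = w₂ = -1
∂h/∂z = 1 (ReLU derivative)
∂z/∂w₁ = x = 5

∂L/∂w₁ = -26 × -1 × 1 × 5 = 130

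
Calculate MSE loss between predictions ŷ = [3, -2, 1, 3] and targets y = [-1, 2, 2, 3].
MSE = 8.25

MSE = (1/4)((3--1)² + (-2-2)² + (1-2)² + (3-3)²) = (1/4)(16 + 16 + 1 + 0) = 8.25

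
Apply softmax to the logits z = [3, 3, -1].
p = [0.4955, 0.4955, 0.0091]

exp(z) = [20.09, 20.09, 0.3679]
Sum = 40.54
p = [0.4955, 0.4955, 0.0091]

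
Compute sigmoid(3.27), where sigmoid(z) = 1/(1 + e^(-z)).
0.9634

sigmoid(3.27) = 1/(1 + e^(-3.27)) = 1/(1 + 0.03801) = 0.9634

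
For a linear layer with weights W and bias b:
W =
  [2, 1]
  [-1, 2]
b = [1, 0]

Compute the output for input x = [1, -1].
y = [2, -3]

Wx = [2×1 + 1×-1, -1×1 + 2×-1]
   = [1, -3]
y = Wx + b = [1 + 1, -3 + 0] = [2, -3]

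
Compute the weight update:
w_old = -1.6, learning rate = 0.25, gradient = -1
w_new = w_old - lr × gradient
w_new = -1.35

w_new = w - η·∂L/∂w = -1.6 - 0.25×(-1) = -1.6 - (-0.25) = -1.35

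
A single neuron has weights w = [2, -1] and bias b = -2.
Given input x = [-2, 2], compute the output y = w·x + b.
y = -8

y = (2)(-2) + (-1)(2) + -2 = -8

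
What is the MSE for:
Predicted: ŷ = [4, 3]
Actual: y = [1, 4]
MSE = 5

MSE = (1/2)((4-1)² + (3-4)²) = (1/2)(9 + 1) = 5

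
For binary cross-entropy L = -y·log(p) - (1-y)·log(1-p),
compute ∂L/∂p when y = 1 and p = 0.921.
∂L/∂p = -1.086

∂L/∂p = -y/p + (1-y)/(1-p) = -1/0.921 + 0 = -1.086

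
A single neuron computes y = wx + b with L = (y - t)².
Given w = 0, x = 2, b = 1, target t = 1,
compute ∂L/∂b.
∂L/∂b = 0

y = wx + b = (0)(2) + 1 = 1
∂L/∂y = 2(y - t) = 2(1 - 1) = 0
∂y/∂b = 1
∂L/∂b = ∂L/∂y · ∂y/∂b = 0 × 1 = 0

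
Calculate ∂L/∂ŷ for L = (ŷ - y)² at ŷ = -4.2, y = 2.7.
∂L/∂ŷ = -13.8

∂L/∂ŷ = 2(ŷ - y) = 2(-4.2 - 2.7) = 2(-6.9) = -13.8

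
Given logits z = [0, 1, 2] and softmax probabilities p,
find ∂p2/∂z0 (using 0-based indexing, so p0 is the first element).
∂p2/∂z0 = -0.05989

p = softmax(z) = [0.09003, 0.2447, 0.6652]
p2 = 0.6652, p0 = 0.09003

∂p2/∂z0 = -p2 × p0 = -0.6652 × 0.09003 = -0.05989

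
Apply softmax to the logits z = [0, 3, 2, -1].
p = [0.0347, 0.6964, 0.2562, 0.0128]

exp(z) = [1, 20.09, 7.389, 0.3679]
Sum = 28.84
p = [0.0347, 0.6964, 0.2562, 0.0128]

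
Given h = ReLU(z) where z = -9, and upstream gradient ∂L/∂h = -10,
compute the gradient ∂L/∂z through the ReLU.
∂L/∂z = 0

h = ReLU(-9) = 0
Since z < 0: ∂h/∂z = 0
∂L/∂z = ∂L/∂h · ∂h/∂z = -10 × 0 = 0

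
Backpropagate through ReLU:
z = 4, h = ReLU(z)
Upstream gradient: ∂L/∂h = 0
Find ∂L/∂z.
∂L/∂z = 0

h = ReLU(4) = 4
Since z > 0: ∂h/∂z = 1
∂L/∂z = ∂L/∂h · ∂h/∂z = 0 × 1 = 0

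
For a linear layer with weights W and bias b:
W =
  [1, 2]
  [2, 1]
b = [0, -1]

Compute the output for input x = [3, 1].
y = [5, 6]

Wx = [1×3 + 2×1, 2×3 + 1×1]
   = [5, 7]
y = Wx + b = [5 + 0, 7 + -1] = [5, 6]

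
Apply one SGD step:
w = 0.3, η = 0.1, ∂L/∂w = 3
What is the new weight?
w_new = 0

w_new = w - η·∂L/∂w = 0.3 - 0.1×(3) = 0.3 - (0.3) = 0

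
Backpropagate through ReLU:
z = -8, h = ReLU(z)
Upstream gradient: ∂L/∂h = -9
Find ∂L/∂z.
∂L/∂z = 0

h = ReLU(-8) = 0
Since z < 0: ∂h/∂z = 0
∂L/∂z = ∂L/∂h · ∂h/∂z = -9 × 0 = 0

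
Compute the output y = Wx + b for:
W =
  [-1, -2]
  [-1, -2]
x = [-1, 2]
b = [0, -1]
y = [-3, -4]

Wx = [-1×-1 + -2×2, -1×-1 + -2×2]
   = [-3, -3]
y = Wx + b = [-3 + 0, -3 + -1] = [-3, -4]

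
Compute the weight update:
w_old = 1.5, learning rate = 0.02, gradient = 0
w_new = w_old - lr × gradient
w_new = 1.5

w_new = w - η·∂L/∂w = 1.5 - 0.02×(0) = 1.5 - (0) = 1.5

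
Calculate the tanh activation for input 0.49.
0.4542

tanh(0.49) = (e^(0.49) - e^(-0.49))/(e^(0.49) + e^(-0.49)) = 0.4542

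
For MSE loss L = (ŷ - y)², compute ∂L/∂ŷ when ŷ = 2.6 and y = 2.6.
∂L/∂ŷ = 0.0

∂L/∂ŷ = 2(ŷ - y) = 2(2.6 - 2.6) = 2(0.0) = 0.0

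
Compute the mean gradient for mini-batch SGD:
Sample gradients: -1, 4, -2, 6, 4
Average gradient = 2.2

Average = (1/5)(-1 + 4 + -2 + 6 + 4) = 11/5 = 2.2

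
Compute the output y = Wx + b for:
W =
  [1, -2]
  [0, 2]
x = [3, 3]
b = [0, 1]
y = [-3, 7]

Wx = [1×3 + -2×3, 0×3 + 2×3]
   = [-3, 6]
y = Wx + b = [-3 + 0, 6 + 1] = [-3, 7]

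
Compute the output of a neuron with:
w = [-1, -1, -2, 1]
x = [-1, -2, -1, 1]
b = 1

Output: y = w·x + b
y = 7

y = (-1)(-1) + (-1)(-2) + (-2)(-1) + (1)(1) + 1 = 7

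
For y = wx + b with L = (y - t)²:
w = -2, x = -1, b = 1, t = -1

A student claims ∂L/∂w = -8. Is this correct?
Correct

y = (-2)(-1) + 1 = 3
∂L/∂y = 2(y - t) = 2(3 - -1) = 8
∂y/∂w = x = -1
∂L/∂w = 8 × -1 = -8

Claimed value: -8
Correct: The correct gradient is -8.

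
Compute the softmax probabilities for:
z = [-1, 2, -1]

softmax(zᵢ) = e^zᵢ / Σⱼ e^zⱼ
p = [0.0453, 0.9094, 0.0453]

exp(z) = [0.3679, 7.389, 0.3679]
Sum = 8.125
p = [0.0453, 0.9094, 0.0453]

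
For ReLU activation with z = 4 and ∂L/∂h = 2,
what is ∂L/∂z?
∂L/∂z = 2

h = ReLU(4) = 4
Since z > 0: ∂h/∂z = 1
∂L/∂z = ∂L/∂h · ∂h/∂z = 2 × 1 = 2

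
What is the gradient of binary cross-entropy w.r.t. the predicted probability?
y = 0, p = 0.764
∂L/∂p = 4.237

∂L/∂p = -y/p + (1-y)/(1-p) = 0 + 1/0.236 = 4.237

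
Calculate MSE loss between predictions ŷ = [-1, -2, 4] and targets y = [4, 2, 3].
MSE = 14

MSE = (1/3)((-1-4)² + (-2-2)² + (4-3)²) = (1/3)(25 + 16 + 1) = 14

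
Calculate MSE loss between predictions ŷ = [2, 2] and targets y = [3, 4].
MSE = 2.5

MSE = (1/2)((2-3)² + (2-4)²) = (1/2)(1 + 4) = 2.5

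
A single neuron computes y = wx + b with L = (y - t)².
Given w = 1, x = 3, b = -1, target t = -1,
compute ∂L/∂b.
∂L/∂b = 6

y = wx + b = (1)(3) + -1 = 2
∂L/∂y = 2(y - t) = 2(2 - -1) = 6
∂y/∂b = 1
∂L/∂b = ∂L/∂y · ∂y/∂b = 6 × 1 = 6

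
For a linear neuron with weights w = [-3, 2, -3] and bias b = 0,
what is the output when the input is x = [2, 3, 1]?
y = -3

y = (-3)(2) + (2)(3) + (-3)(1) + 0 = -3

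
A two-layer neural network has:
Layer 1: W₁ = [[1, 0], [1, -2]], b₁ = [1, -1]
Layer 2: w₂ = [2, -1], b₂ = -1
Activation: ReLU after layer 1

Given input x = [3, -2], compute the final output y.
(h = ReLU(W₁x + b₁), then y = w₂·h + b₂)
y = 1

Layer 1 pre-activation: z₁ = [4, 6]
After ReLU: h = [4, 6]
Layer 2 output: y = 2×4 + -1×6 + -1 = 1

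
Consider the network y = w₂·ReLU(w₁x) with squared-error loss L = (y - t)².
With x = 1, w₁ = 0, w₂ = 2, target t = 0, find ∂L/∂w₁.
∂L/∂w₁ = 0

Forward pass:
z = w₁x = 0×1 = 0
h = ReLU(0) = 0
y = w₂h = 2×0 = 0

Backward pass:
∂L/∂y = 2(y - t) = 2(0 - 0) = 0
∂y/∂h = w₂ = 2
∂h/∂z = 0 (ReLU derivative)
∂z/∂w₁ = x = 1

∂L/∂w₁ = 0 × 2 × 0 × 1 = 0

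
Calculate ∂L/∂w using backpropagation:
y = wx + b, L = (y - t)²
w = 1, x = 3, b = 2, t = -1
∂L/∂w = 36

y = wx + b = (1)(3) + 2 = 5
∂L/∂y = 2(y - t) = 2(5 - -1) = 12
∂y/∂w = x = 3
∂L/∂w = ∂L/∂y · ∂y/∂w = 12 × 3 = 36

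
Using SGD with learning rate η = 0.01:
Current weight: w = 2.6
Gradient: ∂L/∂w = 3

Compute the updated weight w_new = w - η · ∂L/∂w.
w_new = 2.57

w_new = w - η·∂L/∂w = 2.6 - 0.01×(3) = 2.6 - (0.03) = 2.57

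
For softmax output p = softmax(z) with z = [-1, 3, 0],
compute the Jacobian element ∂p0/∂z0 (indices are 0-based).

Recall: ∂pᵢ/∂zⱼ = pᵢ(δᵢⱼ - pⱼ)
∂p0/∂z0 = 0.01685

p = softmax(z) = [0.01715, 0.9362, 0.04661]
p0 = 0.01715

∂p0/∂z0 = p0(1 - p0) = 0.01715 × (1 - 0.01715) = 0.01685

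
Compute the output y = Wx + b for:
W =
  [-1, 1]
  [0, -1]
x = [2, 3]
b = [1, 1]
y = [2, -2]

Wx = [-1×2 + 1×3, 0×2 + -1×3]
   = [1, -3]
y = Wx + b = [1 + 1, -3 + 1] = [2, -2]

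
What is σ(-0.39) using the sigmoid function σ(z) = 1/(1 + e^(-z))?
0.4037

sigmoid(-0.39) = 1/(1 + e^(0.39)) = 1/(1 + 1.477) = 0.4037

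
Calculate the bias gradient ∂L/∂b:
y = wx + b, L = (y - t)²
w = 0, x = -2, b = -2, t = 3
∂L/∂b = -10

y = wx + b = (0)(-2) + -2 = -2
∂L/∂y = 2(y - t) = 2(-2 - 3) = -10
∂y/∂b = 1
∂L/∂b = ∂L/∂y · ∂y/∂b = -10 × 1 = -10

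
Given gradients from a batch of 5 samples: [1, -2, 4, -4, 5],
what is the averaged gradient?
Average gradient = 0.8

Average = (1/5)(1 + -2 + 4 + -4 + 5) = 4/5 = 0.8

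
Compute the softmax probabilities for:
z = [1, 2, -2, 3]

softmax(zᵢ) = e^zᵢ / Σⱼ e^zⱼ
p = [0.0896, 0.2436, 0.0045, 0.6623]

exp(z) = [2.718, 7.389, 0.1353, 20.09]
Sum = 30.33
p = [0.0896, 0.2436, 0.0045, 0.6623]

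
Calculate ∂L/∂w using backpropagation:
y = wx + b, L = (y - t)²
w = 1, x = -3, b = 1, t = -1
∂L/∂w = 6

y = wx + b = (1)(-3) + 1 = -2
∂L/∂y = 2(y - t) = 2(-2 - -1) = -2
∂y/∂w = x = -3
∂L/∂w = ∂L/∂y · ∂y/∂w = -2 × -3 = 6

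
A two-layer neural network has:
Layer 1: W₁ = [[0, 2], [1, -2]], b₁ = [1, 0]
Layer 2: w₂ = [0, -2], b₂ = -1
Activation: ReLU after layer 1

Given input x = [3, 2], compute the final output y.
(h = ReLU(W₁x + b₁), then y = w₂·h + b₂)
y = -1

Layer 1 pre-activation: z₁ = [5, -1]
After ReLU: h = [5, 0]
Layer 2 output: y = 0×5 + -2×0 + -1 = -1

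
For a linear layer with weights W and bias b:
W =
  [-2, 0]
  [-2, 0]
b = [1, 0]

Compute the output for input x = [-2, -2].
y = [5, 4]

Wx = [-2×-2 + 0×-2, -2×-2 + 0×-2]
   = [4, 4]
y = Wx + b = [4 + 1, 4 + 0] = [5, 4]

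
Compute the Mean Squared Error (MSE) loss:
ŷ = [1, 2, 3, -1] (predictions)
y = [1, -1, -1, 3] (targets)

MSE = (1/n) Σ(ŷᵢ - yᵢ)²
MSE = 10.25

MSE = (1/4)((1-1)² + (2--1)² + (3--1)² + (-1-3)²) = (1/4)(0 + 9 + 16 + 16) = 10.25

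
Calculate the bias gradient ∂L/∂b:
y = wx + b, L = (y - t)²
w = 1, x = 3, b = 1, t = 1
∂L/∂b = 6

y = wx + b = (1)(3) + 1 = 4
∂L/∂y = 2(y - t) = 2(4 - 1) = 6
∂y/∂b = 1
∂L/∂b = ∂L/∂y · ∂y/∂b = 6 × 1 = 6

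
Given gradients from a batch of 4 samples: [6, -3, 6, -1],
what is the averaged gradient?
Average gradient = 2

Average = (1/4)(6 + -3 + 6 + -1) = 8/4 = 2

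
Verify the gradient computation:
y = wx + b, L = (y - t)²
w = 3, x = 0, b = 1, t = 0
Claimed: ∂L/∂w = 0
Correct

y = (3)(0) + 1 = 1
∂L/∂y = 2(y - t) = 2(1 - 0) = 2
∂y/∂w = x = 0
∂L/∂w = 2 × 0 = 0

Claimed value: 0
Correct: The correct gradient is 0.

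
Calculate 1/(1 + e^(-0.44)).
0.6083

sigmoid(0.44) = 1/(1 + e^(-0.44)) = 1/(1 + 0.644) = 0.6083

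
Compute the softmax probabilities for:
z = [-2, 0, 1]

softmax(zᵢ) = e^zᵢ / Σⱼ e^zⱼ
p = [0.0351, 0.2595, 0.7054]

exp(z) = [0.1353, 1, 2.718]
Sum = 3.854
p = [0.0351, 0.2595, 0.7054]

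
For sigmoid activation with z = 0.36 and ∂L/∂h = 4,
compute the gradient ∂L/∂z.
∂L/∂z = 0.9683

σ(0.36) = 0.589
σ'(0.36) = σ(0.36)(1 - σ(0.36)) = 0.589 × 0.411 = 0.2421
∂L/∂z = ∂L/∂h · σ'(z) = 4 × 0.2421 = 0.9683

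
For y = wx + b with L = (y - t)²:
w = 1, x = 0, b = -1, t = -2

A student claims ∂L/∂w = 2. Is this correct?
Incorrect

y = (1)(0) + -1 = -1
∂L/∂y = 2(y - t) = 2(-1 - -2) = 2
∂y/∂w = x = 0
∂L/∂w = 2 × 0 = 0

Claimed value: 2
Incorrect: The correct gradient is 0.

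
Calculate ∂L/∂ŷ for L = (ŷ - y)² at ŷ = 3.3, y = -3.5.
∂L/∂ŷ = 13.6

∂L/∂ŷ = 2(ŷ - y) = 2(3.3 - -3.5) = 2(6.8) = 13.6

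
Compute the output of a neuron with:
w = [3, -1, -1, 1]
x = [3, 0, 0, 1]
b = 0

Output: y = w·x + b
y = 10

y = (3)(3) + (-1)(0) + (-1)(0) + (1)(1) + 0 = 10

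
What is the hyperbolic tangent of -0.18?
-0.1781

tanh(-0.18) = (e^(-0.18) - e^(0.18))/(e^(-0.18) + e^(0.18)) = -0.1781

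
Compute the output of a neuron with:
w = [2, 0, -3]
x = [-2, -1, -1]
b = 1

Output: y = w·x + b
y = 0

y = (2)(-2) + (0)(-1) + (-3)(-1) + 1 = 0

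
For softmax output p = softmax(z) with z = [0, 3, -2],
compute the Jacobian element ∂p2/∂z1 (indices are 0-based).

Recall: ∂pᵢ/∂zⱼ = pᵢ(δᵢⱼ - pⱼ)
∂p2/∂z1 = -0.006036

p = softmax(z) = [0.04712, 0.9465, 0.006377]
p2 = 0.006377, p1 = 0.9465

∂p2/∂z1 = -p2 × p1 = -0.006377 × 0.9465 = -0.006036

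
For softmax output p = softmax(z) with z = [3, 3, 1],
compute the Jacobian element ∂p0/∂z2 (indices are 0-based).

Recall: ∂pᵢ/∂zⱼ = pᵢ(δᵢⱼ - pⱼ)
∂p0/∂z2 = -0.02968

p = softmax(z) = [0.4683, 0.4683, 0.06338]
p0 = 0.4683, p2 = 0.06338

∂p0/∂z2 = -p0 × p2 = -0.4683 × 0.06338 = -0.02968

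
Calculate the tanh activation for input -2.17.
-0.9743

tanh(-2.17) = (e^(-2.17) - e^(2.17))/(e^(-2.17) + e^(2.17)) = -0.9743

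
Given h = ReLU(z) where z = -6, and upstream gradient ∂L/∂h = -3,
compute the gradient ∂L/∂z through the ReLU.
∂L/∂z = 0

h = ReLU(-6) = 0
Since z < 0: ∂h/∂z = 0
∂L/∂z = ∂L/∂h · ∂h/∂z = -3 × 0 = 0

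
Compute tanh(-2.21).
-0.9762

tanh(-2.21) = (e^(-2.21) - e^(2.21))/(e^(-2.21) + e^(2.21)) = -0.9762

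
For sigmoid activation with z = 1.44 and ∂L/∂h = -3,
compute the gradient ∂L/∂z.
∂L/∂z = -0.4646

σ(1.44) = 0.8085
σ'(1.44) = σ(1.44)(1 - σ(1.44)) = 0.8085 × 0.1915 = 0.1549
∂L/∂z = ∂L/∂h · σ'(z) = -3 × 0.1549 = -0.4646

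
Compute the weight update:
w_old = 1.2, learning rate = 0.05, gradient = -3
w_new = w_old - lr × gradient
w_new = 1.35

w_new = w - η·∂L/∂w = 1.2 - 0.05×(-3) = 1.2 - (-0.15) = 1.35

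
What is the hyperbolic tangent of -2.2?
-0.9757

tanh(-2.2) = (e^(-2.2) - e^(2.2))/(e^(-2.2) + e^(2.2)) = -0.9757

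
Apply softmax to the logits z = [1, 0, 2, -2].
p = [0.2418, 0.0889, 0.6572, 0.012]

exp(z) = [2.718, 1, 7.389, 0.1353]
Sum = 11.24
p = [0.2418, 0.0889, 0.6572, 0.012]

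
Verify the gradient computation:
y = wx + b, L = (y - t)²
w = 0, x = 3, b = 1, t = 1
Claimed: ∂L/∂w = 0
Correct

y = (0)(3) + 1 = 1
∂L/∂y = 2(y - t) = 2(1 - 1) = 0
∂y/∂w = x = 3
∂L/∂w = 0 × 3 = 0

Claimed value: 0
Correct: The correct gradient is 0.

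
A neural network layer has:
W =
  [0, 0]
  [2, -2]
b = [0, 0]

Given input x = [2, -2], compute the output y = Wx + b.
y = [0, 8]

Wx = [0×2 + 0×-2, 2×2 + -2×-2]
   = [0, 8]
y = Wx + b = [0 + 0, 8 + 0] = [0, 8]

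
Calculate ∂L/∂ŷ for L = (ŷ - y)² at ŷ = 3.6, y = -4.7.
∂L/∂ŷ = 16.6

∂L/∂ŷ = 2(ŷ - y) = 2(3.6 - -4.7) = 2(8.3) = 16.6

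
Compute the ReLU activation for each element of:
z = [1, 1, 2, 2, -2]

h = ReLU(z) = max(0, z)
h = [1, 1, 2, 2, 0]

ReLU applied element-wise: max(0,1)=1, max(0,1)=1, max(0,2)=2, max(0,2)=2, max(0,-2)=0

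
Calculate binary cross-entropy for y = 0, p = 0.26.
L = 0.3011

L = -0·log(0.26) - 1·log(0.74) = -log(0.74) = 0.3011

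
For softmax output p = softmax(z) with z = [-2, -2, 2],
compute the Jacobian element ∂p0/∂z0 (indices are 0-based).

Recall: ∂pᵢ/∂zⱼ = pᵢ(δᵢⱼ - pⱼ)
∂p0/∂z0 = 0.01736

p = softmax(z) = [0.01767, 0.01767, 0.9647]
p0 = 0.01767

∂p0/∂z0 = p0(1 - p0) = 0.01767 × (1 - 0.01767) = 0.01736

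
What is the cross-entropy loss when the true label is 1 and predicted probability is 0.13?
L = 2.04

L = -1·log(0.13) - 0·log(0.87) = -log(0.13) = 2.04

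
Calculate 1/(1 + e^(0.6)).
0.3543

sigmoid(-0.6) = 1/(1 + e^(0.6)) = 1/(1 + 1.822) = 0.3543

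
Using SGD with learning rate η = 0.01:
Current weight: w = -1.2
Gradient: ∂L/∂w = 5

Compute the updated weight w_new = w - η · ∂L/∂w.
w_new = -1.25

w_new = w - η·∂L/∂w = -1.2 - 0.01×(5) = -1.2 - (0.05) = -1.25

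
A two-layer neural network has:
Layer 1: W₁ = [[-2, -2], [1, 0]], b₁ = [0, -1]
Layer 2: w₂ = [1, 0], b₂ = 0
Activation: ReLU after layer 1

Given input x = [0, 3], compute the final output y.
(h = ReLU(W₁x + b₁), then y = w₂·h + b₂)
y = 0

Layer 1 pre-activation: z₁ = [-6, -1]
After ReLU: h = [0, 0]
Layer 2 output: y = 1×0 + 0×0 + 0 = 0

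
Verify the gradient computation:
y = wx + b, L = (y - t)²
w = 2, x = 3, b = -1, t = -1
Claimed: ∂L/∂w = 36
Correct

y = (2)(3) + -1 = 5
∂L/∂y = 2(y - t) = 2(5 - -1) = 12
∂y/∂w = x = 3
∂L/∂w = 12 × 3 = 36

Claimed value: 36
Correct: The correct gradient is 36.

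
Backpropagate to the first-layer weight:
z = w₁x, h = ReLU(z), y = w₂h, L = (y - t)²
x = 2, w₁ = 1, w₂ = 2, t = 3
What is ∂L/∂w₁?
∂L/∂w₁ = 8

Forward pass:
z = w₁x = 1×2 = 2
h = ReLU(2) = 2
y = w₂h = 2×2 = 4

Backward pass:
∂L/∂y = 2(y - t) = 2(4 - 3) = 2
∂y/∂h = w₂ = 2
∂h/∂z = 1 (ReLU derivative)
∂z/∂w₁ = x = 2

∂L/∂w₁ = 2 × 2 × 1 × 2 = 8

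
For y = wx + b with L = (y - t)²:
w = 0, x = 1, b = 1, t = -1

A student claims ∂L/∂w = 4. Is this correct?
Correct

y = (0)(1) + 1 = 1
∂L/∂y = 2(y - t) = 2(1 - -1) = 4
∂y/∂w = x = 1
∂L/∂w = 4 × 1 = 4

Claimed value: 4
Correct: The correct gradient is 4.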